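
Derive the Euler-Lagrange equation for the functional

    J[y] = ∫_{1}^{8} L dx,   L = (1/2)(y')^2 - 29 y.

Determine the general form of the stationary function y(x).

The Lagrangian is L = (1/2)(y')^2 - 29 y.
∂L/∂y = -29.
∂L/∂y' = y'.
The Euler-Lagrange equation d/dx(∂L/∂y') − ∂L/∂y = 0 becomes:
    y'' + 29 = 0
General solution: y(x) = -(29/2) x^2 + A x + B, where A and B are arbitrary constants fixed by the endpoint conditions.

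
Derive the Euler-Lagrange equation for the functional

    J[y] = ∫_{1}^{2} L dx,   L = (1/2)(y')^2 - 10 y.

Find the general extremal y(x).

The Lagrangian is L = (1/2)(y')^2 - 10 y.
∂L/∂y = -10.
∂L/∂y' = y'.
The Euler-Lagrange equation d/dx(∂L/∂y') − ∂L/∂y = 0 becomes:
    y'' + 10 = 0
General solution: y(x) = -5 x^2 + A x + B, where A and B are arbitrary constants fixed by the endpoint conditions.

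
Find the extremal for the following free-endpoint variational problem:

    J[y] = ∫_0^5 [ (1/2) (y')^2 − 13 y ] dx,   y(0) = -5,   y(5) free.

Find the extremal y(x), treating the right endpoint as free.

The Lagrangian L = (1/2) (y')^2 − 13 y gives
    ∂L/∂y = −13,   ∂L/∂y' = y'.
Euler-Lagrange: d/dx(y') − (−13) = 0, i.e. y'' + 13 = 0, so
    y(x) = −(13/2) x^2 + C1 x + C2.
Fixed left endpoint y(0) = -5 ⇒ C2 = -5.
The right endpoint x = 5 is free, so the natural (transversality) condition is ∂L/∂y' |_{x=5} = 0, i.e. y'(5) = 0.
Compute y'(x) = −13 x + C1, so y'(5) = −65 + C1 = 0 ⇒ C1 = 65.
Therefore the extremal is
    y(x) = −(13/2) x^2 + 65 x − 5.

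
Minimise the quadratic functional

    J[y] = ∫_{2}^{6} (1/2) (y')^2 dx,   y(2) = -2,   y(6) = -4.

The Lagrangian is L = (1/2) (y')^2.
Compute ∂L/∂y = 0, ∂L/∂y' = y'.
The Euler-Lagrange equation d/dx(∂L/∂y') − ∂L/∂y = 0 reduces to
    y'' = 0.
Its general solution is
    y(x) = A x + B,
with A, B fixed by the endpoint conditions.
Applying the endpoint conditions y(2) = -2 and y(6) = -4: solve A·2 + B = -2 and A·6 + B = -4. Subtracting gives A(6 − 2) = -4 − -2, so A = -1/2, and B = -2 − A·2 = -1. Therefore
    y(x) = (-1/2) x - 1.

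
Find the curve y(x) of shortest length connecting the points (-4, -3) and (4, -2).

Arc-length functional: J[y] = ∫ sqrt(1 + (y')^2) dx.
Lagrangian L = sqrt(1 + (y')^2) has no explicit y dependence, so ∂L/∂y = 0 and the Euler-Lagrange equation gives
    d/dx( y' / sqrt(1 + (y')^2) ) = 0  ⇒  y' / sqrt(1 + (y')^2) = const.
Hence y' is constant, so y(x) is affine.
Fitting the endpoints (-4, -3) and (4, -2):
    slope m = ((-2) − (-3)) / (4 − (-4)) = 1/8,
    intercept c = (-3) − m·(-4) = -5/2.
Extremal: y(x) = (1/8) x - 5/2.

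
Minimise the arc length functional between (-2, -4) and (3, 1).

Arc-length functional: J[y] = ∫ sqrt(1 + (y')^2) dx.
Lagrangian L = sqrt(1 + (y')^2) has no explicit y dependence, so ∂L/∂y = 0 and the Euler-Lagrange equation gives
    d/dx( y' / sqrt(1 + (y')^2) ) = 0  ⇒  y' / sqrt(1 + (y')^2) = const.
Hence y' is constant, so y(x) is affine.
Fitting the endpoints (-2, -4) and (3, 1):
    slope m = (1 − (-4)) / (3 − (-2)) = 1,
    intercept c = (-4) − m·(-2) = -2.
Extremal: y(x) = x - 2.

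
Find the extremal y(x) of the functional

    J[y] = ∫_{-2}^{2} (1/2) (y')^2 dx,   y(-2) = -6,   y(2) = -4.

The Lagrangian is L = (1/2) (y')^2.
Compute ∂L/∂y = 0, ∂L/∂y' = y'.
The Euler-Lagrange equation d/dx(∂L/∂y') − ∂L/∂y = 0 reduces to
    y'' = 0.
Its general solution is
    y(x) = A x + B,
with A, B fixed by the endpoint conditions.
Applying the endpoint conditions y(-2) = -6 and y(2) = -4: solve A·-2 + B = -6 and A·2 + B = -4. Subtracting gives A(2 − -2) = -4 − -6, so A = 1/2, and B = -6 − A·-2 = -5. Therefore
    y(x) = (1/2) x - 5.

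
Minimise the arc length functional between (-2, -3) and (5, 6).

Arc-length functional: J[y] = ∫ sqrt(1 + (y')^2) dx.
Lagrangian L = sqrt(1 + (y')^2) has no explicit y dependence, so ∂L/∂y = 0 and the Euler-Lagrange equation gives
    d/dx( y' / sqrt(1 + (y')^2) ) = 0  ⇒  y' / sqrt(1 + (y')^2) = const.
Hence y' is constant, so y(x) is affine.
Fitting the endpoints (-2, -3) and (5, 6):
    slope m = (6 − (-3)) / (5 − (-2)) = 9/7,
    intercept c = (-3) − m·(-2) = -3/7.
Extremal: y(x) = (9/7) x - 3/7.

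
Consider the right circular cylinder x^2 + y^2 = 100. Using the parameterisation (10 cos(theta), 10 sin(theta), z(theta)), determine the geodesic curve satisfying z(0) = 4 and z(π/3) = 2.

Parameterise the cylinder of radius R = 10 as
    r(θ) = (10 cos θ, 10 sin θ, z(θ)).
The arc-length element is
    ds = sqrt(100 + (dz/dθ)^2) dθ,
so the Lagrangian is L = sqrt(100 + z'^2).
L depends on z' only, not on z or θ, so ∂L/∂z = 0 and
    ∂L/∂z' = z' / sqrt(100 + z'^2).
The Euler-Lagrange equation gives
    d/dθ( z' / sqrt(100 + z'^2) ) = 0,
so z' is constant. Integrating once:
    z(θ) = a θ + b,
a helix on the cylinder (a straight line when the cylinder is unrolled). The constants a, b are determined by the endpoint conditions.
With endpoint conditions z(0) = 4 and z(π/3) = 2: from z(0) = b we get b = 4, and a·π/3 + 4 = 2 gives a = -6/π, so
    z(θ) = (-6/π) θ + 4.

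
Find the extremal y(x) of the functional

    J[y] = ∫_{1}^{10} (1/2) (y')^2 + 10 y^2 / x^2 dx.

The Lagrangian is L = (1/2) (y')^2 + 10 y^2 / x^2.
Compute ∂L/∂y = 20y/x^2, ∂L/∂y' = y'.
The Euler-Lagrange equation d/dx(∂L/∂y') − ∂L/∂y = 0 reduces to
    y'' − 20/x^2 · y = 0  (x > 0).
Its general solution is
    y(x) = A x^5 + B x^(-4),
with A, B fixed by the endpoint conditions.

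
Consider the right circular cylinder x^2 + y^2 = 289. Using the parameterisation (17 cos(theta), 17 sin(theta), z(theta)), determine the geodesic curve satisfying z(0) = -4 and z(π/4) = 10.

Parameterise the cylinder of radius R = 17 as
    r(θ) = (17 cos θ, 17 sin θ, z(θ)).
The arc-length element is
    ds = sqrt(289 + (dz/dθ)^2) dθ,
so the Lagrangian is L = sqrt(289 + z'^2).
L depends on z' only, not on z or θ, so ∂L/∂z = 0 and
    ∂L/∂z' = z' / sqrt(289 + z'^2).
The Euler-Lagrange equation gives
    d/dθ( z' / sqrt(289 + z'^2) ) = 0,
so z' is constant. Integrating once:
    z(θ) = a θ + b,
a helix on the cylinder (a straight line when the cylinder is unrolled). The constants a, b are determined by the endpoint conditions.
With endpoint conditions z(0) = -4 and z(π/4) = 10: from z(0) = b we get b = -4, and a·π/4 + -4 = 10 gives a = 56/π, so
    z(θ) = (56/π) θ − 4.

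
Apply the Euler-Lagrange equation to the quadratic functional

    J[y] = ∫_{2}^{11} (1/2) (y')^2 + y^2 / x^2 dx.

The Lagrangian is L = (1/2) (y')^2 + y^2 / x^2.
Compute ∂L/∂y = 2y/x^2, ∂L/∂y' = y'.
The Euler-Lagrange equation d/dx(∂L/∂y') − ∂L/∂y = 0 reduces to
    y'' − 2/x^2 · y = 0  (x > 0).
Its general solution is
    y(x) = A x^2 + B / x,
with A, B fixed by the endpoint conditions.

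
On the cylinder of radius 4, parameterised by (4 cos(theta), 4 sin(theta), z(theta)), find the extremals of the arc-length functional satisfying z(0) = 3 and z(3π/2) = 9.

Parameterise the cylinder of radius R = 4 as
    r(θ) = (4 cos θ, 4 sin θ, z(θ)).
The arc-length element is
    ds = sqrt(16 + (dz/dθ)^2) dθ,
so the Lagrangian is L = sqrt(16 + z'^2).
L depends on z' only, not on z or θ, so ∂L/∂z = 0 and
    ∂L/∂z' = z' / sqrt(16 + z'^2).
The Euler-Lagrange equation gives
    d/dθ( z' / sqrt(16 + z'^2) ) = 0,
so z' is constant. Integrating once:
    z(θ) = a θ + b,
a helix on the cylinder (a straight line when the cylinder is unrolled). The constants a, b are determined by the endpoint conditions.
With endpoint conditions z(0) = 3 and z(3π/2) = 9: from z(0) = b we get b = 3, and a·3π/2 + 3 = 9 gives a = 4/π, so
    z(θ) = (4/π) θ + 3.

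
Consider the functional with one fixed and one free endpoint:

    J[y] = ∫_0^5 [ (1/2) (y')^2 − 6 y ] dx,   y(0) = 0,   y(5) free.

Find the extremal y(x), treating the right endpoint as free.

The Lagrangian L = (1/2) (y')^2 − 6 y gives
    ∂L/∂y = −6,   ∂L/∂y' = y'.
Euler-Lagrange: d/dx(y') − (−6) = 0, i.e. y'' + 6 = 0, so
    y(x) = −(6/2) x^2 + C1 x + C2.
Fixed left endpoint y(0) = 0 ⇒ C2 = 0.
The right endpoint x = 5 is free, so the natural (transversality) condition is ∂L/∂y' |_{x=5} = 0, i.e. y'(5) = 0.
Compute y'(x) = −6 x + C1, so y'(5) = −30 + C1 = 0 ⇒ C1 = 30.
Therefore the extremal is
    y(x) = −3 x^2 + 30 x.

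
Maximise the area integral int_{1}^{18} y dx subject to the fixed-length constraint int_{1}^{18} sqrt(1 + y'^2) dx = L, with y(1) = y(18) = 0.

Set up the augmented Lagrangian using a multiplier λ for the length constraint:
    F(y, y') = y − λ sqrt(1 + y'^2).
F has no explicit x dependence, so the Beltrami identity yields a first integral
    F − y' ∂F/∂y' = C.
Compute ∂F/∂y' = −λ y' / sqrt(1 + y'^2). Then
    y − λ sqrt(1 + y'^2) + λ y'^2 / sqrt(1 + y'^2) = C
    ⇒  y − λ / sqrt(1 + y'^2) = C.
Solving for y' and integrating gives
    (x − a)^2 + (y − b)^2 = λ^2,
a circular arc of radius λ. The constants a, b are determined by the endpoint conditions y(1) = y(18) = 0, and λ is fixed implicitly by the length constraint
    ∫_{1}^{18} sqrt(1 + y'^2) dx = L.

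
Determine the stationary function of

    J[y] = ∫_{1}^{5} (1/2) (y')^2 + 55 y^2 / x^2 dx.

The Lagrangian is L = (1/2) (y')^2 + 55 y^2 / x^2.
Compute ∂L/∂y = 110y/x^2, ∂L/∂y' = y'.
The Euler-Lagrange equation d/dx(∂L/∂y') − ∂L/∂y = 0 reduces to
    y'' − 110/x^2 · y = 0  (x > 0).
Its general solution is
    y(x) = A x^11 + B x^(-10),
with A, B fixed by the endpoint conditions.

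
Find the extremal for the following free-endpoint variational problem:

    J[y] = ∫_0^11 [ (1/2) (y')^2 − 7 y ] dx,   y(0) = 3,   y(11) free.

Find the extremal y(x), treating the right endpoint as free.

The Lagrangian L = (1/2) (y')^2 − 7 y gives
    ∂L/∂y = −7,   ∂L/∂y' = y'.
Euler-Lagrange: d/dx(y') − (−7) = 0, i.e. y'' + 7 = 0, so
    y(x) = −(7/2) x^2 + C1 x + C2.
Fixed left endpoint y(0) = 3 ⇒ C2 = 3.
The right endpoint x = 11 is free, so the natural (transversality) condition is ∂L/∂y' |_{x=11} = 0, i.e. y'(11) = 0.
Compute y'(x) = −7 x + C1, so y'(11) = −77 + C1 = 0 ⇒ C1 = 77.
Therefore the extremal is
    y(x) = −(7/2) x^2 + 77 x + 3.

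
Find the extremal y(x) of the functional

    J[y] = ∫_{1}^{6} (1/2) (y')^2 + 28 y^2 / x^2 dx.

The Lagrangian is L = (1/2) (y')^2 + 28 y^2 / x^2.
Compute ∂L/∂y = 56y/x^2, ∂L/∂y' = y'.
The Euler-Lagrange equation d/dx(∂L/∂y') − ∂L/∂y = 0 reduces to
    y'' − 56/x^2 · y = 0  (x > 0).
Its general solution is
    y(x) = A x^8 + B x^(-7),
with A, B fixed by the endpoint conditions.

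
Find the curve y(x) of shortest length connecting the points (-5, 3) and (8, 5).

Arc-length functional: J[y] = ∫ sqrt(1 + (y')^2) dx.
Lagrangian L = sqrt(1 + (y')^2) has no explicit y dependence, so ∂L/∂y = 0 and the Euler-Lagrange equation gives
    d/dx( y' / sqrt(1 + (y')^2) ) = 0  ⇒  y' / sqrt(1 + (y')^2) = const.
Hence y' is constant, so y(x) is affine.
Fitting the endpoints (-5, 3) and (8, 5):
    slope m = (5 − 3) / (8 − (-5)) = 2/13,
    intercept c = 3 − m·(-5) = 49/13.
Extremal: y(x) = (2/13) x + 49/13.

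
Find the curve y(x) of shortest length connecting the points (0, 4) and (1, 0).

Arc-length functional: J[y] = ∫ sqrt(1 + (y')^2) dx.
Lagrangian L = sqrt(1 + (y')^2) has no explicit y dependence, so ∂L/∂y = 0 and the Euler-Lagrange equation gives
    d/dx( y' / sqrt(1 + (y')^2) ) = 0  ⇒  y' / sqrt(1 + (y')^2) = const.
Hence y' is constant, so y(x) is affine.
Fitting the endpoints (0, 4) and (1, 0):
    slope m = (0 − 4) / (1 − 0) = -4,
    intercept c = 4 − m·0 = 4.
Extremal: y(x) = -4 x + 4.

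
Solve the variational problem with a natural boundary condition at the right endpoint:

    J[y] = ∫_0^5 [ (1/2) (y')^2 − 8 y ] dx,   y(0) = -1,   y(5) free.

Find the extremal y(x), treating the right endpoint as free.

The Lagrangian L = (1/2) (y')^2 − 8 y gives
    ∂L/∂y = −8,   ∂L/∂y' = y'.
Euler-Lagrange: d/dx(y') − (−8) = 0, i.e. y'' + 8 = 0, so
    y(x) = −(8/2) x^2 + C1 x + C2.
Fixed left endpoint y(0) = -1 ⇒ C2 = -1.
The right endpoint x = 5 is free, so the natural (transversality) condition is ∂L/∂y' |_{x=5} = 0, i.e. y'(5) = 0.
Compute y'(x) = −8 x + C1, so y'(5) = −40 + C1 = 0 ⇒ C1 = 40.
Therefore the extremal is
    y(x) = −4 x^2 + 40 x − 1.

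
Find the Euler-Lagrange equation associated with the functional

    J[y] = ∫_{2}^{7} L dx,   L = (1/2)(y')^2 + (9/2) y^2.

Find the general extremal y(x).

The Lagrangian is L = (1/2)(y')^2 + (9/2) y^2.
∂L/∂y = 9y.
∂L/∂y' = y'.
The Euler-Lagrange equation d/dx(∂L/∂y') − ∂L/∂y = 0 becomes:
    y'' - 9 y = 0
General solution: y(x) = A e^(3x) + B e^(-3x), where A and B are arbitrary constants fixed by the endpoint conditions.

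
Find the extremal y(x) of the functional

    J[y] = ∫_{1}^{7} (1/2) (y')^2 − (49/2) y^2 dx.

The Lagrangian is L = (1/2) (y')^2 − (49/2) y^2.
Compute ∂L/∂y = -49y, ∂L/∂y' = y'.
The Euler-Lagrange equation d/dx(∂L/∂y') − ∂L/∂y = 0 reduces to
    y'' + 49 y = 0.
Its general solution is
    y(x) = A sin(7x) + B cos(7x),
with A, B fixed by the endpoint conditions.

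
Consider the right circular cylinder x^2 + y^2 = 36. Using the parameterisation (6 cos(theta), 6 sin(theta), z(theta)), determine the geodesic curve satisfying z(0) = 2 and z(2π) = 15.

Parameterise the cylinder of radius R = 6 as
    r(θ) = (6 cos θ, 6 sin θ, z(θ)).
The arc-length element is
    ds = sqrt(36 + (dz/dθ)^2) dθ,
so the Lagrangian is L = sqrt(36 + z'^2).
L depends on z' only, not on z or θ, so ∂L/∂z = 0 and
    ∂L/∂z' = z' / sqrt(36 + z'^2).
The Euler-Lagrange equation gives
    d/dθ( z' / sqrt(36 + z'^2) ) = 0,
so z' is constant. Integrating once:
    z(θ) = a θ + b,
a helix on the cylinder (a straight line when the cylinder is unrolled). The constants a, b are determined by the endpoint conditions.
With endpoint conditions z(0) = 2 and z(2π) = 15: from z(0) = b we get b = 2, and a·2π + 2 = 15 gives a = 13/(2π), so
    z(θ) = (13/(2π)) θ + 2.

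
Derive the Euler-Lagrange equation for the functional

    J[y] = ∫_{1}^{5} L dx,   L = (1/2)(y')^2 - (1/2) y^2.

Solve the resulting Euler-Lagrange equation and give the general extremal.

The Lagrangian is L = (1/2)(y')^2 - (1/2) y^2.
∂L/∂y = -y.
∂L/∂y' = y'.
The Euler-Lagrange equation d/dx(∂L/∂y') − ∂L/∂y = 0 becomes:
    y'' + y = 0
General solution: y(x) = A sin(x) + B cos(x), where A and B are arbitrary constants fixed by the endpoint conditions.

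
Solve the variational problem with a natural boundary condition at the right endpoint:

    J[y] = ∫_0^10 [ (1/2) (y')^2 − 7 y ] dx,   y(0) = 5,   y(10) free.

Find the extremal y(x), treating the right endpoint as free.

The Lagrangian L = (1/2) (y')^2 − 7 y gives
    ∂L/∂y = −7,   ∂L/∂y' = y'.
Euler-Lagrange: d/dx(y') − (−7) = 0, i.e. y'' + 7 = 0, so
    y(x) = −(7/2) x^2 + C1 x + C2.
Fixed left endpoint y(0) = 5 ⇒ C2 = 5.
The right endpoint x = 10 is free, so the natural (transversality) condition is ∂L/∂y' |_{x=10} = 0, i.e. y'(10) = 0.
Compute y'(x) = −7 x + C1, so y'(10) = −70 + C1 = 0 ⇒ C1 = 70.
Therefore the extremal is
    y(x) = −(7/2) x^2 + 70 x + 5.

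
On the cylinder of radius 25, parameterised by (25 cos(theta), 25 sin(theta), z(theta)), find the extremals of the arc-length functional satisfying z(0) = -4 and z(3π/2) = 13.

Parameterise the cylinder of radius R = 25 as
    r(θ) = (25 cos θ, 25 sin θ, z(θ)).
The arc-length element is
    ds = sqrt(625 + (dz/dθ)^2) dθ,
so the Lagrangian is L = sqrt(625 + z'^2).
L depends on z' only, not on z or θ, so ∂L/∂z = 0 and
    ∂L/∂z' = z' / sqrt(625 + z'^2).
The Euler-Lagrange equation gives
    d/dθ( z' / sqrt(625 + z'^2) ) = 0,
so z' is constant. Integrating once:
    z(θ) = a θ + b,
a helix on the cylinder (a straight line when the cylinder is unrolled). The constants a, b are determined by the endpoint conditions.
With endpoint conditions z(0) = -4 and z(3π/2) = 13: from z(0) = b we get b = -4, and a·3π/2 + -4 = 13 gives a = 34/(3π), so
    z(θ) = (34/(3π)) θ − 4.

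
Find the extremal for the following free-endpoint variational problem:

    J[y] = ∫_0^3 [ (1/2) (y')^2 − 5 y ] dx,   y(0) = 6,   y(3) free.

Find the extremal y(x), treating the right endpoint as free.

The Lagrangian L = (1/2) (y')^2 − 5 y gives
    ∂L/∂y = −5,   ∂L/∂y' = y'.
Euler-Lagrange: d/dx(y') − (−5) = 0, i.e. y'' + 5 = 0, so
    y(x) = −(5/2) x^2 + C1 x + C2.
Fixed left endpoint y(0) = 6 ⇒ C2 = 6.
The right endpoint x = 3 is free, so the natural (transversality) condition is ∂L/∂y' |_{x=3} = 0, i.e. y'(3) = 0.
Compute y'(x) = −5 x + C1, so y'(3) = −15 + C1 = 0 ⇒ C1 = 15.
Therefore the extremal is
    y(x) = −(5/2) x^2 + 15 x + 6.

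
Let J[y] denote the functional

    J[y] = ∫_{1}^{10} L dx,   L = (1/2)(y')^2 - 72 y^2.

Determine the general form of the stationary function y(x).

The Lagrangian is L = (1/2)(y')^2 - 72 y^2.
∂L/∂y = -144y.
∂L/∂y' = y'.
The Euler-Lagrange equation d/dx(∂L/∂y') − ∂L/∂y = 0 becomes:
    y'' + 144 y = 0
General solution: y(x) = A sin(12x) + B cos(12x), where A and B are arbitrary constants fixed by the endpoint conditions.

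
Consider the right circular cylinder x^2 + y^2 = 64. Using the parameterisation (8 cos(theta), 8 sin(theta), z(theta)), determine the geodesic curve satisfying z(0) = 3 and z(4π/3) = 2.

Parameterise the cylinder of radius R = 8 as
    r(θ) = (8 cos θ, 8 sin θ, z(θ)).
The arc-length element is
    ds = sqrt(64 + (dz/dθ)^2) dθ,
so the Lagrangian is L = sqrt(64 + z'^2).
L depends on z' only, not on z or θ, so ∂L/∂z = 0 and
    ∂L/∂z' = z' / sqrt(64 + z'^2).
The Euler-Lagrange equation gives
    d/dθ( z' / sqrt(64 + z'^2) ) = 0,
so z' is constant. Integrating once:
    z(θ) = a θ + b,
a helix on the cylinder (a straight line when the cylinder is unrolled). The constants a, b are determined by the endpoint conditions.
With endpoint conditions z(0) = 3 and z(4π/3) = 2: from z(0) = b we get b = 3, and a·4π/3 + 3 = 2 gives a = -3/(4π), so
    z(θ) = (-3/(4π)) θ + 3.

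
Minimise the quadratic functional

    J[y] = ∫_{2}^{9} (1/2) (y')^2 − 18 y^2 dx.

The Lagrangian is L = (1/2) (y')^2 − 18 y^2.
Compute ∂L/∂y = -36y, ∂L/∂y' = y'.
The Euler-Lagrange equation d/dx(∂L/∂y') − ∂L/∂y = 0 reduces to
    y'' + 36 y = 0.
Its general solution is
    y(x) = A sin(6x) + B cos(6x),
with A, B fixed by the endpoint conditions.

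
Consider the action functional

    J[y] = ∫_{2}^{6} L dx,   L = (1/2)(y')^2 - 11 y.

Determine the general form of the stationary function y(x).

The Lagrangian is L = (1/2)(y')^2 - 11 y.
∂L/∂y = -11.
∂L/∂y' = y'.
The Euler-Lagrange equation d/dx(∂L/∂y') − ∂L/∂y = 0 becomes:
    y'' + 11 = 0
General solution: y(x) = -(11/2) x^2 + A x + B, where A and B are arbitrary constants fixed by the endpoint conditions.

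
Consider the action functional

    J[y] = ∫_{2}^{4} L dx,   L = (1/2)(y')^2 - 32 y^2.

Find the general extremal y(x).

The Lagrangian is L = (1/2)(y')^2 - 32 y^2.
∂L/∂y = -64y.
∂L/∂y' = y'.
The Euler-Lagrange equation d/dx(∂L/∂y') − ∂L/∂y = 0 becomes:
    y'' + 64 y = 0
General solution: y(x) = A sin(8x) + B cos(8x), where A and B are arbitrary constants fixed by the endpoint conditions.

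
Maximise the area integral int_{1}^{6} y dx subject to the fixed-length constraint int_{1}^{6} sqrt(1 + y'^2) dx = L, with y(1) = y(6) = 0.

Set up the augmented Lagrangian using a multiplier λ for the length constraint:
    F(y, y') = y − λ sqrt(1 + y'^2).
F has no explicit x dependence, so the Beltrami identity yields a first integral
    F − y' ∂F/∂y' = C.
Compute ∂F/∂y' = −λ y' / sqrt(1 + y'^2). Then
    y − λ sqrt(1 + y'^2) + λ y'^2 / sqrt(1 + y'^2) = C
    ⇒  y − λ / sqrt(1 + y'^2) = C.
Solving for y' and integrating gives
    (x − a)^2 + (y − b)^2 = λ^2,
a circular arc of radius λ. The constants a, b are determined by the endpoint conditions y(1) = y(6) = 0, and λ is fixed implicitly by the length constraint
    ∫_{1}^{6} sqrt(1 + y'^2) dx = L.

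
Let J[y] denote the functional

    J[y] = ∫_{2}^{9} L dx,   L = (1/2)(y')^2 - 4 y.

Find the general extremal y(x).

The Lagrangian is L = (1/2)(y')^2 - 4 y.
∂L/∂y = -4.
∂L/∂y' = y'.
The Euler-Lagrange equation d/dx(∂L/∂y') − ∂L/∂y = 0 becomes:
    y'' + 4 = 0
General solution: y(x) = -2 x^2 + A x + B, where A and B are arbitrary constants fixed by the endpoint conditions.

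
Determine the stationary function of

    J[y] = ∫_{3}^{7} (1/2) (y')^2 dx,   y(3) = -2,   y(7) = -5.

The Lagrangian is L = (1/2) (y')^2.
Compute ∂L/∂y = 0, ∂L/∂y' = y'.
The Euler-Lagrange equation d/dx(∂L/∂y') − ∂L/∂y = 0 reduces to
    y'' = 0.
Its general solution is
    y(x) = A x + B,
with A, B fixed by the endpoint conditions.
Applying the endpoint conditions y(3) = -2 and y(7) = -5: solve A·3 + B = -2 and A·7 + B = -5. Subtracting gives A(7 − 3) = -5 − -2, so A = -3/4, and B = -2 − A·3 = 1/4. Therefore
    y(x) = (-3/4) x + 1/4.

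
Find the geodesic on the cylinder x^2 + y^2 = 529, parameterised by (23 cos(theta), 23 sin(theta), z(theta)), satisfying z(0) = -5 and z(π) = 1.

Parameterise the cylinder of radius R = 23 as
    r(θ) = (23 cos θ, 23 sin θ, z(θ)).
The arc-length element is
    ds = sqrt(529 + (dz/dθ)^2) dθ,
so the Lagrangian is L = sqrt(529 + z'^2).
L depends on z' only, not on z or θ, so ∂L/∂z = 0 and
    ∂L/∂z' = z' / sqrt(529 + z'^2).
The Euler-Lagrange equation gives
    d/dθ( z' / sqrt(529 + z'^2) ) = 0,
so z' is constant. Integrating once:
    z(θ) = a θ + b,
a helix on the cylinder (a straight line when the cylinder is unrolled). The constants a, b are determined by the endpoint conditions.
With endpoint conditions z(0) = -5 and z(π) = 1: from z(0) = b we get b = -5, and a·π + -5 = 1 gives a = 6/π, so
    z(θ) = (6/π) θ − 5.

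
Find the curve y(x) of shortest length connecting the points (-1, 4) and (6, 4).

Arc-length functional: J[y] = ∫ sqrt(1 + (y')^2) dx.
Lagrangian L = sqrt(1 + (y')^2) has no explicit y dependence, so ∂L/∂y = 0 and the Euler-Lagrange equation gives
    d/dx( y' / sqrt(1 + (y')^2) ) = 0  ⇒  y' / sqrt(1 + (y')^2) = const.
Hence y' is constant, so y(x) is affine.
Fitting the endpoints (-1, 4) and (6, 4):
    slope m = (4 − 4) / (6 − (-1)) = 0,
    intercept c = 4 − m·(-1) = 4.
Extremal: y(x) = 4.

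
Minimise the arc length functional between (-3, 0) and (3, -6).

Arc-length functional: J[y] = ∫ sqrt(1 + (y')^2) dx.
Lagrangian L = sqrt(1 + (y')^2) has no explicit y dependence, so ∂L/∂y = 0 and the Euler-Lagrange equation gives
    d/dx( y' / sqrt(1 + (y')^2) ) = 0  ⇒  y' / sqrt(1 + (y')^2) = const.
Hence y' is constant, so y(x) is affine.
Fitting the endpoints (-3, 0) and (3, -6):
    slope m = ((-6) − 0) / (3 − (-3)) = -1,
    intercept c = 0 − m·(-3) = -3.
Extremal: y(x) = -x - 3.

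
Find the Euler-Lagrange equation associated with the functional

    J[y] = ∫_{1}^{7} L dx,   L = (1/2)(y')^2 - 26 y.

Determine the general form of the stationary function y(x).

The Lagrangian is L = (1/2)(y')^2 - 26 y.
∂L/∂y = -26.
∂L/∂y' = y'.
The Euler-Lagrange equation d/dx(∂L/∂y') − ∂L/∂y = 0 becomes:
    y'' + 26 = 0
General solution: y(x) = -13 x^2 + A x + B, where A and B are arbitrary constants fixed by the endpoint conditions.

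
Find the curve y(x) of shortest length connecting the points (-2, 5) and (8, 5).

Arc-length functional: J[y] = ∫ sqrt(1 + (y')^2) dx.
Lagrangian L = sqrt(1 + (y')^2) has no explicit y dependence, so ∂L/∂y = 0 and the Euler-Lagrange equation gives
    d/dx( y' / sqrt(1 + (y')^2) ) = 0  ⇒  y' / sqrt(1 + (y')^2) = const.
Hence y' is constant, so y(x) is affine.
Fitting the endpoints (-2, 5) and (8, 5):
    slope m = (5 − 5) / (8 − (-2)) = 0,
    intercept c = 5 − m·(-2) = 5.
Extremal: y(x) = 5.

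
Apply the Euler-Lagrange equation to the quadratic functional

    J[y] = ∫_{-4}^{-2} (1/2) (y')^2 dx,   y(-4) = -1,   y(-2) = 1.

The Lagrangian is L = (1/2) (y')^2.
Compute ∂L/∂y = 0, ∂L/∂y' = y'.
The Euler-Lagrange equation d/dx(∂L/∂y') − ∂L/∂y = 0 reduces to
    y'' = 0.
Its general solution is
    y(x) = A x + B,
with A, B fixed by the endpoint conditions.
Applying the endpoint conditions y(-4) = -1 and y(-2) = 1: solve A·-4 + B = -1 and A·-2 + B = 1. Subtracting gives A(-2 − -4) = 1 − -1, so A = 1, and B = -1 − A·-4 = 3. Therefore
    y(x) = x + 3.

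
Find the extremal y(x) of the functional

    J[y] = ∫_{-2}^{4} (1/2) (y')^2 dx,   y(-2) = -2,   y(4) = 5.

The Lagrangian is L = (1/2) (y')^2.
Compute ∂L/∂y = 0, ∂L/∂y' = y'.
The Euler-Lagrange equation d/dx(∂L/∂y') − ∂L/∂y = 0 reduces to
    y'' = 0.
Its general solution is
    y(x) = A x + B,
with A, B fixed by the endpoint conditions.
Applying the endpoint conditions y(-2) = -2 and y(4) = 5: solve A·-2 + B = -2 and A·4 + B = 5. Subtracting gives A(4 − -2) = 5 − -2, so A = 7/6, and B = -2 − A·-2 = 1/3. Therefore
    y(x) = (7/6) x + 1/3.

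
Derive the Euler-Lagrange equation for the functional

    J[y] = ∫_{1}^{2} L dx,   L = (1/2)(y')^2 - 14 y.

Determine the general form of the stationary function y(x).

The Lagrangian is L = (1/2)(y')^2 - 14 y.
∂L/∂y = -14.
∂L/∂y' = y'.
The Euler-Lagrange equation d/dx(∂L/∂y') − ∂L/∂y = 0 becomes:
    y'' + 14 = 0
General solution: y(x) = -7 x^2 + A x + B, where A and B are arbitrary constants fixed by the endpoint conditions.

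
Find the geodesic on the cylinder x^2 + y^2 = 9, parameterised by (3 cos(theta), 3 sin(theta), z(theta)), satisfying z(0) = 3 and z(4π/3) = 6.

Parameterise the cylinder of radius R = 3 as
    r(θ) = (3 cos θ, 3 sin θ, z(θ)).
The arc-length element is
    ds = sqrt(9 + (dz/dθ)^2) dθ,
so the Lagrangian is L = sqrt(9 + z'^2).
L depends on z' only, not on z or θ, so ∂L/∂z = 0 and
    ∂L/∂z' = z' / sqrt(9 + z'^2).
The Euler-Lagrange equation gives
    d/dθ( z' / sqrt(9 + z'^2) ) = 0,
so z' is constant. Integrating once:
    z(θ) = a θ + b,
a helix on the cylinder (a straight line when the cylinder is unrolled). The constants a, b are determined by the endpoint conditions.
With endpoint conditions z(0) = 3 and z(4π/3) = 6: from z(0) = b we get b = 3, and a·4π/3 + 3 = 6 gives a = 9/(4π), so
    z(θ) = (9/(4π)) θ + 3.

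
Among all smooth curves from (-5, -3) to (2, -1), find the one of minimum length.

Arc-length functional: J[y] = ∫ sqrt(1 + (y')^2) dx.
Lagrangian L = sqrt(1 + (y')^2) has no explicit y dependence, so ∂L/∂y = 0 and the Euler-Lagrange equation gives
    d/dx( y' / sqrt(1 + (y')^2) ) = 0  ⇒  y' / sqrt(1 + (y')^2) = const.
Hence y' is constant, so y(x) is affine.
Fitting the endpoints (-5, -3) and (2, -1):
    slope m = ((-1) − (-3)) / (2 − (-5)) = 2/7,
    intercept c = (-3) − m·(-5) = -11/7.
Extremal: y(x) = (2/7) x - 11/7.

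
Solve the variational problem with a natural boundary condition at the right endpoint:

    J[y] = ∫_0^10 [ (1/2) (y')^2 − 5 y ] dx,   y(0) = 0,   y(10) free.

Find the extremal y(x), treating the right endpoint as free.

The Lagrangian L = (1/2) (y')^2 − 5 y gives
    ∂L/∂y = −5,   ∂L/∂y' = y'.
Euler-Lagrange: d/dx(y') − (−5) = 0, i.e. y'' + 5 = 0, so
    y(x) = −(5/2) x^2 + C1 x + C2.
Fixed left endpoint y(0) = 0 ⇒ C2 = 0.
The right endpoint x = 10 is free, so the natural (transversality) condition is ∂L/∂y' |_{x=10} = 0, i.e. y'(10) = 0.
Compute y'(x) = −5 x + C1, so y'(10) = −50 + C1 = 0 ⇒ C1 = 50.
Therefore the extremal is
    y(x) = −(5/2) x^2 + 50 x.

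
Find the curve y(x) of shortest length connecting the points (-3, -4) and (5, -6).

Arc-length functional: J[y] = ∫ sqrt(1 + (y')^2) dx.
Lagrangian L = sqrt(1 + (y')^2) has no explicit y dependence, so ∂L/∂y = 0 and the Euler-Lagrange equation gives
    d/dx( y' / sqrt(1 + (y')^2) ) = 0  ⇒  y' / sqrt(1 + (y')^2) = const.
Hence y' is constant, so y(x) is affine.
Fitting the endpoints (-3, -4) and (5, -6):
    slope m = ((-6) − (-4)) / (5 − (-3)) = -1/4,
    intercept c = (-4) − m·(-3) = -19/4.
Extremal: y(x) = (-1/4) x - 19/4.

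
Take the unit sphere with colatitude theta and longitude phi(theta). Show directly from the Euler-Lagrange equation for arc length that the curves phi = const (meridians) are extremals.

On the unit sphere with spherical coordinates (θ, φ), the induced metric is
    ds^2 = dθ^2 + sin^2(θ) dφ^2.
Using θ as the parameter, the arc-length functional becomes
    J[φ] = ∫ sqrt(1 + sin^2(θ) (dφ/dθ)^2) dθ.
So L = sqrt(1 + sin^2(θ) φ'^2). Compute
    ∂L/∂φ = 0  (L has no explicit φ dependence),
    ∂L/∂φ' = sin^2(θ) φ' / sqrt(1 + sin^2(θ) φ'^2).
For the candidate φ(θ) = c (constant), φ' = 0, so ∂L/∂φ' evaluated along the candidate vanishes, and ∂L/∂φ is identically zero. Hence
    d/dθ(∂L/∂φ') − ∂L/∂φ = 0
is satisfied. Therefore meridians φ = const are extremals of arc length — they are geodesics on the sphere.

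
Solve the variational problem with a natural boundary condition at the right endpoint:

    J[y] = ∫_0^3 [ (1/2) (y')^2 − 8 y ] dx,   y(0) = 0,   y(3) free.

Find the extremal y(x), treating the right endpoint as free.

The Lagrangian L = (1/2) (y')^2 − 8 y gives
    ∂L/∂y = −8,   ∂L/∂y' = y'.
Euler-Lagrange: d/dx(y') − (−8) = 0, i.e. y'' + 8 = 0, so
    y(x) = −(8/2) x^2 + C1 x + C2.
Fixed left endpoint y(0) = 0 ⇒ C2 = 0.
The right endpoint x = 3 is free, so the natural (transversality) condition is ∂L/∂y' |_{x=3} = 0, i.e. y'(3) = 0.
Compute y'(x) = −8 x + C1, so y'(3) = −24 + C1 = 0 ⇒ C1 = 24.
Therefore the extremal is
    y(x) = −4 x^2 + 24 x.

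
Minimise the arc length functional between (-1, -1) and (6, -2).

Arc-length functional: J[y] = ∫ sqrt(1 + (y')^2) dx.
Lagrangian L = sqrt(1 + (y')^2) has no explicit y dependence, so ∂L/∂y = 0 and the Euler-Lagrange equation gives
    d/dx( y' / sqrt(1 + (y')^2) ) = 0  ⇒  y' / sqrt(1 + (y')^2) = const.
Hence y' is constant, so y(x) is affine.
Fitting the endpoints (-1, -1) and (6, -2):
    slope m = ((-2) − (-1)) / (6 − (-1)) = -1/7,
    intercept c = (-1) − m·(-1) = -8/7.
Extremal: y(x) = (-1/7) x - 8/7.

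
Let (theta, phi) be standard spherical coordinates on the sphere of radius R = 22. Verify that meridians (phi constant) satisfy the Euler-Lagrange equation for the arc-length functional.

On the sphere of radius R = 22 with spherical coordinates (θ, φ), the induced metric is
    ds^2 = 484(dθ^2 + sin^2(θ) dφ^2).
Using θ as the parameter, the arc-length functional becomes
    J[φ] = ∫ 22 sqrt(1 + sin^2(θ) (dφ/dθ)^2) dθ.
So L = 22 sqrt(1 + sin^2(θ) φ'^2). Compute
    ∂L/∂φ = 0  (L has no explicit φ dependence),
    ∂L/∂φ' = 22 sin^2(θ) φ' / sqrt(1 + sin^2(θ) φ'^2).
For the candidate φ(θ) = c (constant), φ' = 0, so ∂L/∂φ' evaluated along the candidate vanishes, and ∂L/∂φ is identically zero. Hence
    d/dθ(∂L/∂φ') − ∂L/∂φ = 0
is satisfied. Therefore meridians φ = const are extremals of arc length — they are geodesics on the sphere.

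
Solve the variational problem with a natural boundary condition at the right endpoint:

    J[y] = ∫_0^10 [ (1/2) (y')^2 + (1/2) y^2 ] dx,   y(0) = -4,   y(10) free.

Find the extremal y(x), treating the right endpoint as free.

The Lagrangian L = (1/2) (y')^2 + (1/2) y^2 gives
    ∂L/∂y = 1 y,   ∂L/∂y' = y'.
Euler-Lagrange: y'' − y = 0.
With k = 1, the general solution is
    y(x) = A cosh(x) + B sinh(x).
Fixed left endpoint y(0) = -4 ⇒ A = -4.
The right endpoint x = 10 is free, so the natural (transversality) condition is ∂L/∂y' |_{x=10} = 0, i.e. y'(10) = 0.
Compute y'(x) = A k sinh(k x) + B k cosh(k x), so
    y'(10) = A k sinh(k·10) + B k cosh(k·10) = 0
    ⇒ B = −A tanh(k·10) = 4 tanh(1·10).
Therefore the extremal is
    y(x) = −4 cosh(1 x) + 4 tanh(1·10) sinh(1 x).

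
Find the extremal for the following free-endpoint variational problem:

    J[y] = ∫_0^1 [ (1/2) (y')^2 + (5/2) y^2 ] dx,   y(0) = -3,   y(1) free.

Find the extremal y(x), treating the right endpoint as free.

The Lagrangian L = (1/2) (y')^2 + (5/2) y^2 gives
    ∂L/∂y = 5 y,   ∂L/∂y' = y'.
Euler-Lagrange: y'' − 5 y = 0.
With k = sqrt(5), the general solution is
    y(x) = A cosh(sqrt(5) x) + B sinh(sqrt(5) x).
Fixed left endpoint y(0) = -3 ⇒ A = -3.
The right endpoint x = 1 is free, so the natural (transversality) condition is ∂L/∂y' |_{x=1} = 0, i.e. y'(1) = 0.
Compute y'(x) = A k sinh(k x) + B k cosh(k x), so
    y'(1) = A k sinh(k·1) + B k cosh(k·1) = 0
    ⇒ B = −A tanh(k·1) = 3 tanh(sqrt(5)·1).
Therefore the extremal is
    y(x) = −3 cosh(sqrt(5) x) + 3 tanh(sqrt(5)·1) sinh(sqrt(5) x).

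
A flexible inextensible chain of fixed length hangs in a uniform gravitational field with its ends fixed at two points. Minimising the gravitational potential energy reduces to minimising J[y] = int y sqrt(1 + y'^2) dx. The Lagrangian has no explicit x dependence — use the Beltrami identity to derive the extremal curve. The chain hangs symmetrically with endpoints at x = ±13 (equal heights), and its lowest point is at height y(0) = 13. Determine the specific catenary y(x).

The Lagrangian L(y, y') = y sqrt(1 + y'^2) has no explicit x dependence, so the Beltrami identity applies:
    L − y' ∂L/∂y' = C.
Compute ∂L/∂y' = y · y' / sqrt(1 + y'^2). Then
    L − y' ∂L/∂y'
    = y sqrt(1 + y'^2) − y · y'^2 / sqrt(1 + y'^2)
    = y (1 + y'^2 − y'^2) / sqrt(1 + y'^2)
    = y / sqrt(1 + y'^2) = C.
Squaring gives y^2 = C^2 (1 + y'^2), i.e.
    y'^2 = y^2 / C^2 − 1.
Separating variables,
    dy / sqrt(y^2 − C^2) = dx / C,
and integrating gives arccosh(y / C) = (x − a)/C, so
    y(x) = C cosh((x − a)/C),
the catenary. The constants C and a are fixed by the two endpoint conditions (and, for the hanging-chain problem, the length constraint selects C).
Now fit the given data. The endpoints x = ±13 are symmetric at equal height, so the catenary is even about its minimum: a = 0 and y(x) = C cosh(x/C). The lowest point is y(0) = C cosh(0) = C, and we are told y(0) = 13, so C = 13. Therefore
    y(x) = 13 cosh(x/13),
and at the endpoints
    y(±13) = 13 cosh(13/13).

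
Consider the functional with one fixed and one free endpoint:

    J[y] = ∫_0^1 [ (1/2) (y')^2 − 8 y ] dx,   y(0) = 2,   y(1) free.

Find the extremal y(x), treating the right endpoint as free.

The Lagrangian L = (1/2) (y')^2 − 8 y gives
    ∂L/∂y = −8,   ∂L/∂y' = y'.
Euler-Lagrange: d/dx(y') − (−8) = 0, i.e. y'' + 8 = 0, so
    y(x) = −(8/2) x^2 + C1 x + C2.
Fixed left endpoint y(0) = 2 ⇒ C2 = 2.
The right endpoint x = 1 is free, so the natural (transversality) condition is ∂L/∂y' |_{x=1} = 0, i.e. y'(1) = 0.
Compute y'(x) = −8 x + C1, so y'(1) = −8 + C1 = 0 ⇒ C1 = 8.
Therefore the extremal is
    y(x) = −4 x^2 + 8 x + 2.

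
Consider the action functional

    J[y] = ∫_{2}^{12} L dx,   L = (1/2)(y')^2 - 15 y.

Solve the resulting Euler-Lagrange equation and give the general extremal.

The Lagrangian is L = (1/2)(y')^2 - 15 y.
∂L/∂y = -15.
∂L/∂y' = y'.
The Euler-Lagrange equation d/dx(∂L/∂y') − ∂L/∂y = 0 becomes:
    y'' + 15 = 0
General solution: y(x) = -(15/2) x^2 + A x + B, where A and B are arbitrary constants fixed by the endpoint conditions.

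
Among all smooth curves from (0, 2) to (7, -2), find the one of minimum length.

Arc-length functional: J[y] = ∫ sqrt(1 + (y')^2) dx.
Lagrangian L = sqrt(1 + (y')^2) has no explicit y dependence, so ∂L/∂y = 0 and the Euler-Lagrange equation gives
    d/dx( y' / sqrt(1 + (y')^2) ) = 0  ⇒  y' / sqrt(1 + (y')^2) = const.
Hence y' is constant, so y(x) is affine.
Fitting the endpoints (0, 2) and (7, -2):
    slope m = ((-2) − 2) / (7 − 0) = -4/7,
    intercept c = 2 − m·0 = 2.
Extremal: y(x) = (-4/7) x + 2.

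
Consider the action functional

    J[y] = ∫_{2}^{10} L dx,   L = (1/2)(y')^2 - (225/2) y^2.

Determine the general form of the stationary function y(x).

The Lagrangian is L = (1/2)(y')^2 - (225/2) y^2.
∂L/∂y = -225y.
∂L/∂y' = y'.
The Euler-Lagrange equation d/dx(∂L/∂y') − ∂L/∂y = 0 becomes:
    y'' + 225 y = 0
General solution: y(x) = A sin(15x) + B cos(15x), where A and B are arbitrary constants fixed by the endpoint conditions.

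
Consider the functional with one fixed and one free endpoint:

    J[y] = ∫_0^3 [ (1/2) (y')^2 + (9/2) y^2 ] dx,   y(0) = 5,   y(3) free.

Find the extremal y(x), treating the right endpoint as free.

The Lagrangian L = (1/2) (y')^2 + (9/2) y^2 gives
    ∂L/∂y = 9 y,   ∂L/∂y' = y'.
Euler-Lagrange: y'' − 9 y = 0.
With k = 3, the general solution is
    y(x) = A cosh(3 x) + B sinh(3 x).
Fixed left endpoint y(0) = 5 ⇒ A = 5.
The right endpoint x = 3 is free, so the natural (transversality) condition is ∂L/∂y' |_{x=3} = 0, i.e. y'(3) = 0.
Compute y'(x) = A k sinh(k x) + B k cosh(k x), so
    y'(3) = A k sinh(k·3) + B k cosh(k·3) = 0
    ⇒ B = −A tanh(k·3) = − 5 tanh(3·3).
Therefore the extremal is
    y(x) = 5 cosh(3 x) − 5 tanh(3·3) sinh(3 x).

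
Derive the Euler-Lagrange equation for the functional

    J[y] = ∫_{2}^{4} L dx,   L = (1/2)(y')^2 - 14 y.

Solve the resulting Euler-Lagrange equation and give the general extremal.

The Lagrangian is L = (1/2)(y')^2 - 14 y.
∂L/∂y = -14.
∂L/∂y' = y'.
The Euler-Lagrange equation d/dx(∂L/∂y') − ∂L/∂y = 0 becomes:
    y'' + 14 = 0
General solution: y(x) = -7 x^2 + A x + B, where A and B are arbitrary constants fixed by the endpoint conditions.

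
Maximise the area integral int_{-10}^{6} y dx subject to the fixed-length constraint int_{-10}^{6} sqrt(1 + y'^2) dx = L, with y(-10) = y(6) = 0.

Set up the augmented Lagrangian using a multiplier λ for the length constraint:
    F(y, y') = y − λ sqrt(1 + y'^2).
F has no explicit x dependence, so the Beltrami identity yields a first integral
    F − y' ∂F/∂y' = C.
Compute ∂F/∂y' = −λ y' / sqrt(1 + y'^2). Then
    y − λ sqrt(1 + y'^2) + λ y'^2 / sqrt(1 + y'^2) = C
    ⇒  y − λ / sqrt(1 + y'^2) = C.
Solving for y' and integrating gives
    (x − a)^2 + (y − b)^2 = λ^2,
a circular arc of radius λ. The constants a, b are determined by the endpoint conditions y(-10) = y(6) = 0, and λ is fixed implicitly by the length constraint
    ∫_{-10}^{6} sqrt(1 + y'^2) dx = L.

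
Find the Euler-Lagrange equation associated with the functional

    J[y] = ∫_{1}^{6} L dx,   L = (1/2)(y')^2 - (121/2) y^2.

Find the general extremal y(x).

The Lagrangian is L = (1/2)(y')^2 - (121/2) y^2.
∂L/∂y = -121y.
∂L/∂y' = y'.
The Euler-Lagrange equation d/dx(∂L/∂y') − ∂L/∂y = 0 becomes:
    y'' + 121 y = 0
General solution: y(x) = A sin(11x) + B cos(11x), where A and B are arbitrary constants fixed by the endpoint conditions.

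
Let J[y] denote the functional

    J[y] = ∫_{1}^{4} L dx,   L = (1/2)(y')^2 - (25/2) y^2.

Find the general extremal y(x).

The Lagrangian is L = (1/2)(y')^2 - (25/2) y^2.
∂L/∂y = -25y.
∂L/∂y' = y'.
The Euler-Lagrange equation d/dx(∂L/∂y') − ∂L/∂y = 0 becomes:
    y'' + 25 y = 0
General solution: y(x) = A sin(5x) + B cos(5x), where A and B are arbitrary constants fixed by the endpoint conditions.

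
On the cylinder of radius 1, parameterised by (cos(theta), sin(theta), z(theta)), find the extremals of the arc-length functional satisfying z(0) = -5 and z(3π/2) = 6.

Parameterise the cylinder of radius R = 1 as
    r(θ) = (cos θ, sin θ, z(θ)).
The arc-length element is
    ds = sqrt(1 + (dz/dθ)^2) dθ,
so the Lagrangian is L = sqrt(1 + z'^2).
L depends on z' only, not on z or θ, so ∂L/∂z = 0 and
    ∂L/∂z' = z' / sqrt(1 + z'^2).
The Euler-Lagrange equation gives
    d/dθ( z' / sqrt(1 + z'^2) ) = 0,
so z' is constant. Integrating once:
    z(θ) = a θ + b,
a helix on the cylinder (a straight line when the cylinder is unrolled). The constants a, b are determined by the endpoint conditions.
With endpoint conditions z(0) = -5 and z(3π/2) = 6: from z(0) = b we get b = -5, and a·3π/2 + -5 = 6 gives a = 22/(3π), so
    z(θ) = (22/(3π)) θ − 5.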